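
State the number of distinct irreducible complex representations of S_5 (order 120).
7

Why: The number of irreducible complex representations of a finite group equals its number of conjugacy classes. Conjugacy classes in S_5 correspond to cycle types, i.e. partitions of 5; there are p(5) = 7 of them, so S_5 (order 120) has exactly 7 irreducible complex representations.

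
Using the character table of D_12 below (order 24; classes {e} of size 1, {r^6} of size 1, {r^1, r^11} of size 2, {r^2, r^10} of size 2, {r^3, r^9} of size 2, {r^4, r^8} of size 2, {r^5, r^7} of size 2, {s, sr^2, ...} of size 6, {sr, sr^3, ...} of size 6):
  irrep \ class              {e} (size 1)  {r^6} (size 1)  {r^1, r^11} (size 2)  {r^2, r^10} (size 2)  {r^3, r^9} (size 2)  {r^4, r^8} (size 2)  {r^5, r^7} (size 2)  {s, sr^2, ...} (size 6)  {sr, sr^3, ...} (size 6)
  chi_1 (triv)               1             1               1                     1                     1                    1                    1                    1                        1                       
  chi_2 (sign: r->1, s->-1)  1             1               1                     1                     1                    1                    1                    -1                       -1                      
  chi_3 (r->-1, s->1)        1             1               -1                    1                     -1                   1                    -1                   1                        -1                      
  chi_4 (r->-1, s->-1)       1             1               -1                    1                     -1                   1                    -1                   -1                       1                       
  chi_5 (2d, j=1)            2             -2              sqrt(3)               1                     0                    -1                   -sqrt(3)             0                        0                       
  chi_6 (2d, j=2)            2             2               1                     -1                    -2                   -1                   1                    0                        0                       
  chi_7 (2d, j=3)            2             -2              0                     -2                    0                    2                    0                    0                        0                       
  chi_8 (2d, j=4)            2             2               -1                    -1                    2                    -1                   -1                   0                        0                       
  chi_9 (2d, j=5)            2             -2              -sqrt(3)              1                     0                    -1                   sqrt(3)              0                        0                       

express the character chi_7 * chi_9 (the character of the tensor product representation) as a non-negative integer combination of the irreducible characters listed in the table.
chi_7 tensor chi_9 = chi_6 + chi_8 (all other irreducibles have multiplicity 0).

Justification: The character of a tensor product is the pointwise product (chi_7 * chi_9)(C) = chi_7(C) * chi_9(C):
  {e}: (2)*(2), {r^6}: (-2)*(-2), {r^1, r^11}: (0)*(-sqrt(3)), {r^2, r^10}: (-2)*(1), {r^3, r^9}: (0)*(0), {r^4, r^8}: (2)*(-1), {r^5, r^7}: (0)*(sqrt(3)), {s, sr^2, ...}: (0)*(0), {sr, sr^3, ...}: (0)*(0)
so (chi_7 * chi_9) takes values
  {e} -> 4, {r^6} -> 4, {r^1, r^11} -> 0, {r^2, r^10} -> -2, {r^3, r^9} -> 0, {r^4, r^8} -> -2, {r^5, r^7} -> 0, {s, sr^2, ...} -> 0, {sr, sr^3, ...} -> 0.
Now take the inner product of this character with each irreducible chi from the table, <chi_7*chi_9, chi> = (1/24) sum_C |C| (chi_7*chi_9)(C) conj(chi(C)):
  <chi_7*chi_9, chi_1> = (1/24)[1*(4)*conj(1) + 1*(4)*conj(1) + 2*(0)*conj(1) + 2*(-2)*conj(1) + 2*(0)*conj(1) + 2*(-2)*conj(1) + 2*(0)*conj(1) + 6*(0)*conj(1) + 6*(0)*conj(1)]
      = (1/24)[(4) + (4) + (0) + (-4) + (0) + (-4) + (0) + (0) + (0)] = 0/24 = 0
  <chi_7*chi_9, chi_2> = (1/24)[1*(4)*conj(1) + 1*(4)*conj(1) + 2*(0)*conj(1) + 2*(-2)*conj(1) + 2*(0)*conj(1) + 2*(-2)*conj(1) + 2*(0)*conj(1) + 6*(0)*conj(-1) + 6*(0)*conj(-1)]
      = (1/24)[(4) + (4) + (0) + (-4) + (0) + (-4) + (0) + (0) + (0)] = 0/24 = 0
  <chi_7*chi_9, chi_3> = (1/24)[1*(4)*conj(1) + 1*(4)*conj(1) + 2*(0)*conj(-1) + 2*(-2)*conj(1) + 2*(0)*conj(-1) + 2*(-2)*conj(1) + 2*(0)*conj(-1) + 6*(0)*conj(1) + 6*(0)*conj(-1)]
      = (1/24)[(4) + (4) + (0) + (-4) + (0) + (-4) + (0) + (0) + (0)] = 0/24 = 0
  <chi_7*chi_9, chi_4> = (1/24)[1*(4)*conj(1) + 1*(4)*conj(1) + 2*(0)*conj(-1) + 2*(-2)*conj(1) + 2*(0)*conj(-1) + 2*(-2)*conj(1) + 2*(0)*conj(-1) + 6*(0)*conj(-1) + 6*(0)*conj(1)]
      = (1/24)[(4) + (4) + (0) + (-4) + (0) + (-4) + (0) + (0) + (0)] = 0/24 = 0
  <chi_7*chi_9, chi_5> = (1/24)[1*(4)*conj(2) + 1*(4)*conj(-2) + 2*(0)*conj(sqrt(3)) + 2*(-2)*conj(1) + 2*(0)*conj(0) + 2*(-2)*conj(-1) + 2*(0)*conj(-sqrt(3)) + 6*(0)*conj(0) + 6*(0)*conj(0)]
      = (1/24)[(8) + (-8) + (0) + (-4) + (0) + (4) + (0) + (0) + (0)] = 0/24 = 0
  <chi_7*chi_9, chi_6> = (1/24)[1*(4)*conj(2) + 1*(4)*conj(2) + 2*(0)*conj(1) + 2*(-2)*conj(-1) + 2*(0)*conj(-2) + 2*(-2)*conj(-1) + 2*(0)*conj(1) + 6*(0)*conj(0) + 6*(0)*conj(0)]
      = (1/24)[(8) + (8) + (0) + (4) + (0) + (4) + (0) + (0) + (0)] = 24/24 = 1
  <chi_7*chi_9, chi_7> = (1/24)[1*(4)*conj(2) + 1*(4)*conj(-2) + 2*(0)*conj(0) + 2*(-2)*conj(-2) + 2*(0)*conj(0) + 2*(-2)*conj(2) + 2*(0)*conj(0) + 6*(0)*conj(0) + 6*(0)*conj(0)]
      = (1/24)[(8) + (-8) + (0) + (8) + (0) + (-8) + (0) + (0) + (0)] = 0/24 = 0
  <chi_7*chi_9, chi_8> = (1/24)[1*(4)*conj(2) + 1*(4)*conj(2) + 2*(0)*conj(-1) + 2*(-2)*conj(-1) + 2*(0)*conj(2) + 2*(-2)*conj(-1) + 2*(0)*conj(-1) + 6*(0)*conj(0) + 6*(0)*conj(0)]
      = (1/24)[(8) + (8) + (0) + (4) + (0) + (4) + (0) + (0) + (0)] = 24/24 = 1
  <chi_7*chi_9, chi_9> = (1/24)[1*(4)*conj(2) + 1*(4)*conj(-2) + 2*(0)*conj(-sqrt(3)) + 2*(-2)*conj(1) + 2*(0)*conj(0) + 2*(-2)*conj(-1) + 2*(0)*conj(sqrt(3)) + 6*(0)*conj(0) + 6*(0)*conj(0)]
      = (1/24)[(8) + (-8) + (0) + (-4) + (0) + (4) + (0) + (0) + (0)] = 0/24 = 0
Hence the multiplicities are chi_6: 1, chi_8: 1. Dimension check: dim(chi_7)*dim(chi_9) = 2*2 = 4 and sum (mult * dim) = 1*2 + 1*2 = 4.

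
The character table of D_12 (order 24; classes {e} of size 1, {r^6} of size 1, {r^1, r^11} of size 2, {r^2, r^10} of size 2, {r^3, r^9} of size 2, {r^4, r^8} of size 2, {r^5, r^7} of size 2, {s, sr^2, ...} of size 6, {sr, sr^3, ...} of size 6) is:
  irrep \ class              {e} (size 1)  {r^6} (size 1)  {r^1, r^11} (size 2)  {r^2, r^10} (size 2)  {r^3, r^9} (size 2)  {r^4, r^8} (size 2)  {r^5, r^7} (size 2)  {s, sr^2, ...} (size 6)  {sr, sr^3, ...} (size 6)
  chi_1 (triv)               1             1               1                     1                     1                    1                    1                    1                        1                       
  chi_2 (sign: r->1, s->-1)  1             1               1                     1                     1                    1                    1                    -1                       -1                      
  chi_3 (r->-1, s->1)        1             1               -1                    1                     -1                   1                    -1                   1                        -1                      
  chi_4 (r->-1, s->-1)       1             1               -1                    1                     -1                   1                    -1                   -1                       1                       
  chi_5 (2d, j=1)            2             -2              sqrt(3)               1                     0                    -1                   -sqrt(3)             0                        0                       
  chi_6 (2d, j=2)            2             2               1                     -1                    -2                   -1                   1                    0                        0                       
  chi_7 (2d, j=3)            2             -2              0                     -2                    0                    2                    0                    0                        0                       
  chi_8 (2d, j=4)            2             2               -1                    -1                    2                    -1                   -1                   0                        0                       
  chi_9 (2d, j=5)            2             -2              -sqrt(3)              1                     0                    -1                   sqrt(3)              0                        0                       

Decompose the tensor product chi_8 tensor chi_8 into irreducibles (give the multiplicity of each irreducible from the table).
chi_8 tensor chi_8 = chi_1 + chi_2 + chi_8 (all other irreducibles have multiplicity 0).

Solution. The character of a tensor product is the pointwise product (chi_8 * chi_8)(C) = chi_8(C) * chi_8(C):
  {e}: (2)*(2), {r^6}: (2)*(2), {r^1, r^11}: (-1)*(-1), {r^2, r^10}: (-1)*(-1), {r^3, r^9}: (2)*(2), {r^4, r^8}: (-1)*(-1), {r^5, r^7}: (-1)*(-1), {s, sr^2, ...}: (0)*(0), {sr, sr^3, ...}: (0)*(0)
so (chi_8 * chi_8) takes values
  {e} -> 4, {r^6} -> 4, {r^1, r^11} -> 1, {r^2, r^10} -> 1, {r^3, r^9} -> 4, {r^4, r^8} -> 1, {r^5, r^7} -> 1, {s, sr^2, ...} -> 0, {sr, sr^3, ...} -> 0.
Now take the inner product of this character with each irreducible chi from the table, <chi_8*chi_8, chi> = (1/24) sum_C |C| (chi_8*chi_8)(C) conj(chi(C)):
  <chi_8*chi_8, chi_1> = (1/24)[1*(4)*conj(1) + 1*(4)*conj(1) + 2*(1)*conj(1) + 2*(1)*conj(1) + 2*(4)*conj(1) + 2*(1)*conj(1) + 2*(1)*conj(1) + 6*(0)*conj(1) + 6*(0)*conj(1)]
      = (1/24)[(4) + (4) + (2) + (2) + (8) + (2) + (2) + (0) + (0)] = 24/24 = 1
  <chi_8*chi_8, chi_2> = (1/24)[1*(4)*conj(1) + 1*(4)*conj(1) + 2*(1)*conj(1) + 2*(1)*conj(1) + 2*(4)*conj(1) + 2*(1)*conj(1) + 2*(1)*conj(1) + 6*(0)*conj(-1) + 6*(0)*conj(-1)]
      = (1/24)[(4) + (4) + (2) + (2) + (8) + (2) + (2) + (0) + (0)] = 24/24 = 1
  <chi_8*chi_8, chi_3> = (1/24)[1*(4)*conj(1) + 1*(4)*conj(1) + 2*(1)*conj(-1) + 2*(1)*conj(1) + 2*(4)*conj(-1) + 2*(1)*conj(1) + 2*(1)*conj(-1) + 6*(0)*conj(1) + 6*(0)*conj(-1)]
      = (1/24)[(4) + (4) + (-2) + (2) + (-8) + (2) + (-2) + (0) + (0)] = 0/24 = 0
  <chi_8*chi_8, chi_4> = (1/24)[1*(4)*conj(1) + 1*(4)*conj(1) + 2*(1)*conj(-1) + 2*(1)*conj(1) + 2*(4)*conj(-1) + 2*(1)*conj(1) + 2*(1)*conj(-1) + 6*(0)*conj(-1) + 6*(0)*conj(1)]
      = (1/24)[(4) + (4) + (-2) + (2) + (-8) + (2) + (-2) + (0) + (0)] = 0/24 = 0
  <chi_8*chi_8, chi_5> = (1/24)[1*(4)*conj(2) + 1*(4)*conj(-2) + 2*(1)*conj(sqrt(3)) + 2*(1)*conj(1) + 2*(4)*conj(0) + 2*(1)*conj(-1) + 2*(1)*conj(-sqrt(3)) + 6*(0)*conj(0) + 6*(0)*conj(0)]
      = (1/24)[(8) + (-8) + (2*sqrt(3)) + (2) + (0) + (-2) + (-2*sqrt(3)) + (0) + (0)] = 0/24 = 0
  <chi_8*chi_8, chi_6> = (1/24)[1*(4)*conj(2) + 1*(4)*conj(2) + 2*(1)*conj(1) + 2*(1)*conj(-1) + 2*(4)*conj(-2) + 2*(1)*conj(-1) + 2*(1)*conj(1) + 6*(0)*conj(0) + 6*(0)*conj(0)]
      = (1/24)[(8) + (8) + (2) + (-2) + (-16) + (-2) + (2) + (0) + (0)] = 0/24 = 0
  <chi_8*chi_8, chi_7> = (1/24)[1*(4)*conj(2) + 1*(4)*conj(-2) + 2*(1)*conj(0) + 2*(1)*conj(-2) + 2*(4)*conj(0) + 2*(1)*conj(2) + 2*(1)*conj(0) + 6*(0)*conj(0) + 6*(0)*conj(0)]
      = (1/24)[(8) + (-8) + (0) + (-4) + (0) + (4) + (0) + (0) + (0)] = 0/24 = 0
  <chi_8*chi_8, chi_8> = (1/24)[1*(4)*conj(2) + 1*(4)*conj(2) + 2*(1)*conj(-1) + 2*(1)*conj(-1) + 2*(4)*conj(2) + 2*(1)*conj(-1) + 2*(1)*conj(-1) + 6*(0)*conj(0) + 6*(0)*conj(0)]
      = (1/24)[(8) + (8) + (-2) + (-2) + (16) + (-2) + (-2) + (0) + (0)] = 24/24 = 1
  <chi_8*chi_8, chi_9> = (1/24)[1*(4)*conj(2) + 1*(4)*conj(-2) + 2*(1)*conj(-sqrt(3)) + 2*(1)*conj(1) + 2*(4)*conj(0) + 2*(1)*conj(-1) + 2*(1)*conj(sqrt(3)) + 6*(0)*conj(0) + 6*(0)*conj(0)]
      = (1/24)[(8) + (-8) + (-2*sqrt(3)) + (2) + (0) + (-2) + (2*sqrt(3)) + (0) + (0)] = 0/24 = 0
Hence the multiplicities are chi_1: 1, chi_2: 1, chi_8: 1. Dimension check: dim(chi_8)*dim(chi_8) = 2*2 = 4 and sum (mult * dim) = 1*1 + 1*1 + 1*2 = 4.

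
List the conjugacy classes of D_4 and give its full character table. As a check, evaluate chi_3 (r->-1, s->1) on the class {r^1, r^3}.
Conjugacy classes: {e} of size 1, {r^2} of size 1, {r^1, r^3} of size 2, {s, sr^2, ...} of size 2, {sr, sr^3, ...} of size 2.
Character table:
  irrep \ class              {e} (size 1)  {r^2} (size 1)  {r^1, r^3} (size 2)  {s, sr^2, ...} (size 2)  {sr, sr^3, ...} (size 2)
  chi_1 (triv)               1             1               1                    1                        1                       
  chi_2 (sign: r->1, s->-1)  1             1               1                    -1                       -1                      
  chi_3 (r->-1, s->1)        1             1               -1                   1                        -1                      
  chi_4 (r->-1, s->-1)       1             1               -1                   -1                       1                       
  chi_5 (2d, j=1)            2             -2              0                    0                        0                       

Spot check: chi_3 (r->-1, s->1) on {r^1, r^3} = -1.

D_4 has order 2*4 = 8 with 5 conjugacy classes, hence 5 irreducibles. Sum of squared dims 1 + 1 + 1 + 1 + 4 = 8 = |G|. Linear characters come from the abelianisation; the 2-dimensional irreps have character r^k -> 2*cos(2*pi*j*k/4), reflections -> 0.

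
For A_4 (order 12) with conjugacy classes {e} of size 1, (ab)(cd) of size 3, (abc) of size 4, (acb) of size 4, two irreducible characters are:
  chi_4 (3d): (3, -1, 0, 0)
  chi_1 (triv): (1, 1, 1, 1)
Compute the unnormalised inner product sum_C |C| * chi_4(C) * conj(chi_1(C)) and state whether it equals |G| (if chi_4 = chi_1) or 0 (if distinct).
Sum = 0; so <chi_4, chi_1> = 0 (distinct irreducibles are orthogonal).

Reasoning: Compute term by term over conjugacy classes (|C| * chi_4(C) * conj(chi_1(C))):
  1*(3)*conj(1) + 3*(-1)*conj(1) + 4*(0)*conj(1) + 4*(0)*conj(1)
  = (3) + (-3) + (0) + (0)
  = 0.
(Exp terms are combined using exp(i*s)*conj(exp(i*t)) = exp(i*(s-t)), and sums of them are collapsed using the identity that for every m > 1 the m distinct m-th roots of unity sum to 0, e.g. 1 + exp(2*I*pi/3) + exp(-2*I*pi/3) = 0.)
Dividing by |G| = 12 gives 0/12 = 0, matching the row-orthogonality relation <chi_4, chi_1> = [chi_4 = chi_1].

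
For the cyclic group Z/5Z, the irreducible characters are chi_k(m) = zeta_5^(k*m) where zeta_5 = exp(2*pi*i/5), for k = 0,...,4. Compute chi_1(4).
chi_1(4) = zeta_5^4 = exp(-2*I*pi/5)

chi_1(4) = zeta_5^(1*4) = zeta_5^4. Since zeta_5^5 = 1, this equals zeta_5^4 = exp(2*pi*i*4/5) = exp(-2*I*pi/5).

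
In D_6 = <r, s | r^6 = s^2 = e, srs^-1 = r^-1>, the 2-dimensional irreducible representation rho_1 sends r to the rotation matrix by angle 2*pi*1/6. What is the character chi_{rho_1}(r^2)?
chi_{rho_1}(r^2) = 2*cos(2*pi*1*2/6) = -1

Argument: rho_1(r^2) is rotation by angle 2*pi*1*2/6, whose trace is 2*cos(2*pi*1*2/6) = -1.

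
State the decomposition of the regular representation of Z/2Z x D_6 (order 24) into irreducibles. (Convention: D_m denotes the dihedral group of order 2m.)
Each irreducible V_i of dimension d_i appears with multiplicity d_i, i.e. rho_reg = (direct sum over all irreducibles V_i) d_i V_i. The irreducible dimensions for Z/2Z x D_6 are 1, 1, 1, 1, 1, 1, 1, 1, 2, 2, 2, 2: 8 irreducibles of dimension 1, each with multiplicity 1; 4 irreducibles of dimension 2, each with multiplicity 2. Total dimension 8*1*1 + 4*2*2 = 24 = |G|.

Explanation: General theorem: in the regular representation of a finite group G, each irreducible appears with multiplicity equal to its dimension. Check: dim(rho_reg) = sum d_i^2 = 1 + 1 + 1 + 1 + 1 + 1 + 1 + 1 + 4 + 4 + 4 + 4 = 24 = |G|.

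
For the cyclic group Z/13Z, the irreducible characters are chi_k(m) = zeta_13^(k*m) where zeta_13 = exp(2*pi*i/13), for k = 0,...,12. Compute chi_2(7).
chi_2(7) = zeta_13^14 = exp(2*I*pi/13)

Why: chi_2(7) = zeta_13^(2*7) = zeta_13^14. Since zeta_13^13 = 1, this equals zeta_13^1 = exp(2*pi*i*1/13) = exp(2*I*pi/13).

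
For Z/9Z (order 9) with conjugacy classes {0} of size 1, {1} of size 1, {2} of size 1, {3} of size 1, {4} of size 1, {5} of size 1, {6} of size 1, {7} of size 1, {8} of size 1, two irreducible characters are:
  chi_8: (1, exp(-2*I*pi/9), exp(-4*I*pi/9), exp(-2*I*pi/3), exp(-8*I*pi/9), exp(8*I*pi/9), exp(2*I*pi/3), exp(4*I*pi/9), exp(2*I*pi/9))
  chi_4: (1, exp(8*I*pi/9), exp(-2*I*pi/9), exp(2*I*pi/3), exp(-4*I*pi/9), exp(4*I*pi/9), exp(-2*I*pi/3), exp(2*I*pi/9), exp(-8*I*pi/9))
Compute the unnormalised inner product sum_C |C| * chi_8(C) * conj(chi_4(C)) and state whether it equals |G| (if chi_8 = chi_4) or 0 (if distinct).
Sum = 0; so <chi_8, chi_4> = 0 (distinct irreducibles are orthogonal).

Argument: Compute term by term over conjugacy classes (|C| * chi_8(C) * conj(chi_4(C))):
  1*(1)*conj(1) + 1*(exp(-2*I*pi/9))*conj(exp(8*I*pi/9)) + 1*(exp(-4*I*pi/9))*conj(exp(-2*I*pi/9)) + 1*(exp(-2*I*pi/3))*conj(exp(2*I*pi/3)) + 1*(exp(-8*I*pi/9))*conj(exp(-4*I*pi/9)) + 1*(exp(8*I*pi/9))*conj(exp(4*I*pi/9)) + 1*(exp(2*I*pi/3))*conj(exp(-2*I*pi/3)) + 1*(exp(4*I*pi/9))*conj(exp(2*I*pi/9)) + 1*(exp(2*I*pi/9))*conj(exp(-8*I*pi/9))
  = (1) + (exp(8*I*pi/9)) + (exp(-2*I*pi/9)) + (exp(2*I*pi/3)) + (exp(-4*I*pi/9)) + (exp(4*I*pi/9)) + (exp(-2*I*pi/3)) + (exp(2*I*pi/9)) + (exp(-8*I*pi/9))
  = 0.
(Exp terms are combined using exp(i*s)*conj(exp(i*t)) = exp(i*(s-t)), and sums of them are collapsed using the identity that for every m > 1 the m distinct m-th roots of unity sum to 0, e.g. 1 + exp(2*I*pi/3) + exp(-2*I*pi/3) = 0.)
Dividing by |G| = 9 gives 0/9 = 0, matching the row-orthogonality relation <chi_8, chi_4> = [chi_8 = chi_4].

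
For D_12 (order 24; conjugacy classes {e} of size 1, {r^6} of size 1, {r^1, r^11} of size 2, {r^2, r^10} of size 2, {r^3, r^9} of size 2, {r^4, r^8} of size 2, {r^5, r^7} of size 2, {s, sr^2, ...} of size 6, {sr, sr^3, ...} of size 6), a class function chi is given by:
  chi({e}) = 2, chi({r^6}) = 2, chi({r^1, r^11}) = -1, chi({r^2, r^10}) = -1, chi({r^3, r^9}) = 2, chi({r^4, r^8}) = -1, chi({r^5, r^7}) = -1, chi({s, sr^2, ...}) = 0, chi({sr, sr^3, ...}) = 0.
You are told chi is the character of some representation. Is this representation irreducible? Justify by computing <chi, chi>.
Irreducible: <chi, chi> = 1.

Justification: <chi, chi> = (1/|G|) sum_C |C| * |chi(C)|^2 = (1/24)[1*|2|^2 + 1*|2|^2 + 2*|-1|^2 + 2*|-1|^2 + 2*|2|^2 + 2*|-1|^2 + 2*|-1|^2 + 6*|0|^2 + 6*|0|^2]
  = (1/24)[(4) + (4) + (2) + (2) + (8) + (2) + (2) + (0) + (0)] = 24/24 = 1.
A character is irreducible iff <chi, chi> = 1, so this representation is irreducible.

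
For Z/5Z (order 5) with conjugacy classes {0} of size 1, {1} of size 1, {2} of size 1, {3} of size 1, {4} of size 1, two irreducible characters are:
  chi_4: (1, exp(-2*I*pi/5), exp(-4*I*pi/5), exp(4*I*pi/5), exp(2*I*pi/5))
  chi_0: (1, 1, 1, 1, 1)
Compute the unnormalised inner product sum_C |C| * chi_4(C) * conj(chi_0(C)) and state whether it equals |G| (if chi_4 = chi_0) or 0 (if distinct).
Sum = 0; so <chi_4, chi_0> = 0 (distinct irreducibles are orthogonal).

Details: Compute term by term over conjugacy classes (|C| * chi_4(C) * conj(chi_0(C))):
  1*(1)*conj(1) + 1*(exp(-2*I*pi/5))*conj(1) + 1*(exp(-4*I*pi/5))*conj(1) + 1*(exp(4*I*pi/5))*conj(1) + 1*(exp(2*I*pi/5))*conj(1)
  = (1) + (exp(-2*I*pi/5)) + (exp(-4*I*pi/5)) + (exp(4*I*pi/5)) + (exp(2*I*pi/5))
  = 0.
(Exp terms are combined using exp(i*s)*conj(exp(i*t)) = exp(i*(s-t)), and sums of them are collapsed using the identity that for every m > 1 the m distinct m-th roots of unity sum to 0, e.g. 1 + exp(2*I*pi/3) + exp(-2*I*pi/3) = 0.)
Dividing by |G| = 5 gives 0/5 = 0, matching the row-orthogonality relation <chi_4, chi_0> = [chi_4 = chi_0].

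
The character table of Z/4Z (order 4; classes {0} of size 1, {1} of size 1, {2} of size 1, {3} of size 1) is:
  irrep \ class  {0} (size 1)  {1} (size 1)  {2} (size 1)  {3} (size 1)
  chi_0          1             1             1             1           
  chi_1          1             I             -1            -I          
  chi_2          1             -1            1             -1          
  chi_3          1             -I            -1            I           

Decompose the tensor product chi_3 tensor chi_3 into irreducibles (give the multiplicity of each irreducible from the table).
chi_3 tensor chi_3 = chi_2 (all other irreducibles have multiplicity 0).

Reasoning: The character of a tensor product is the pointwise product (chi_3 * chi_3)(C) = chi_3(C) * chi_3(C):
  {0}: (1)*(1), {1}: (-I)*(-I), {2}: (-1)*(-1), {3}: (I)*(I)
so (chi_3 * chi_3) takes values
  {0} -> 1, {1} -> -1, {2} -> 1, {3} -> -1.
Now take the inner product of this character with each irreducible chi from the table, <chi_3*chi_3, chi> = (1/4) sum_C |C| (chi_3*chi_3)(C) conj(chi(C)):
  <chi_3*chi_3, chi_0> = (1/4)[1*(1)*conj(1) + 1*(-1)*conj(1) + 1*(1)*conj(1) + 1*(-1)*conj(1)]
      = (1/4)[(1) + (-1) + (1) + (-1)] = 0/4 = 0
  <chi_3*chi_3, chi_1> = (1/4)[1*(1)*conj(1) + 1*(-1)*conj(I) + 1*(1)*conj(-1) + 1*(-1)*conj(-I)]
      = (1/4)[(1) + (I) + (-1) + (-I)] = 0/4 = 0
  <chi_3*chi_3, chi_2> = (1/4)[1*(1)*conj(1) + 1*(-1)*conj(-1) + 1*(1)*conj(1) + 1*(-1)*conj(-1)]
      = (1/4)[(1) + (1) + (1) + (1)] = 4/4 = 1
  <chi_3*chi_3, chi_3> = (1/4)[1*(1)*conj(1) + 1*(-1)*conj(-I) + 1*(1)*conj(-1) + 1*(-1)*conj(I)]
      = (1/4)[(1) + (-I) + (-1) + (I)] = 0/4 = 0
(Exp terms are combined using exp(i*s)*conj(exp(i*t)) = exp(i*(s-t)), and sums of them are collapsed using the identity that for every m > 1 the m distinct m-th roots of unity sum to 0, e.g. 1 + exp(2*I*pi/3) + exp(-2*I*pi/3) = 0.)
Hence the multiplicities are chi_2: 1. Dimension check: dim(chi_3)*dim(chi_3) = 1*1 = 1 and sum (mult * dim) = 1*1 = 1.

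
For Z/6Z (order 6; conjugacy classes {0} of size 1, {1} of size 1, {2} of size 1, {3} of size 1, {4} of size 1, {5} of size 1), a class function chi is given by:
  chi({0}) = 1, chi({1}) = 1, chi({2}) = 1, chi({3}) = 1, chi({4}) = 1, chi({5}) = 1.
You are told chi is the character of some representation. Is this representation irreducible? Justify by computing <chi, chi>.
Irreducible: <chi, chi> = 1.

Details: <chi, chi> = (1/|G|) sum_C |C| * |chi(C)|^2 = (1/6)[1*|1|^2 + 1*|1|^2 + 1*|1|^2 + 1*|1|^2 + 1*|1|^2 + 1*|1|^2]
  = (1/6)[(1) + (1) + (1) + (1) + (1) + (1)] = 6/6 = 1.
(Exp terms are combined using exp(i*s)*conj(exp(i*t)) = exp(i*(s-t)), and sums of them are collapsed using the identity that for every m > 1 the m distinct m-th roots of unity sum to 0, e.g. 1 + exp(2*I*pi/3) + exp(-2*I*pi/3) = 0.)
A character is irreducible iff <chi, chi> = 1, so this representation is irreducible.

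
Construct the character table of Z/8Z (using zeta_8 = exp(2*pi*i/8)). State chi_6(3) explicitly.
Character table of Z/8Z (irreps indexed chi_0,...,chi_7 with chi_k(m) = zeta_8^(k*m), zeta_8 = exp(2*pi*i/8)):
  irrep \ class  {0} (size 1)  {1} (size 1)    {2} (size 1)  {3} (size 1)    {4} (size 1)  {5} (size 1)    {6} (size 1)  {7} (size 1)  
  chi_0          1             1               1             1               1             1               1             1             
  chi_1          1             exp(I*pi/4)     I             exp(3*I*pi/4)   -1            exp(-3*I*pi/4)  -I            exp(-I*pi/4)  
  chi_2          1             I               -1            -I              1             I               -1            -I            
  chi_3          1             exp(3*I*pi/4)   -I            exp(I*pi/4)     -1            exp(-I*pi/4)    I             exp(-3*I*pi/4)
  chi_4          1             -1              1             -1              1             -1              1             -1            
  chi_5          1             exp(-3*I*pi/4)  I             exp(-I*pi/4)    -1            exp(I*pi/4)     -I            exp(3*I*pi/4) 
  chi_6          1             -I              -1            I               1             -I              -1            I             
  chi_7          1             exp(-I*pi/4)    -I            exp(-3*I*pi/4)  -1            exp(3*I*pi/4)   I             exp(I*pi/4)   

Spot check: chi_6(3) = zeta_8^(6*3) = zeta_8^18 = I.

Proof sketch: Z/8Z is abelian, so all 8 irreducible complex representations are 1-dimensional. They are given by chi_k(m) = zeta_8^(k*m) for k = 0,...,7. Row orthogonality: sum_m chi_k(m) conj(chi_l(m)) = 8 * [k = l].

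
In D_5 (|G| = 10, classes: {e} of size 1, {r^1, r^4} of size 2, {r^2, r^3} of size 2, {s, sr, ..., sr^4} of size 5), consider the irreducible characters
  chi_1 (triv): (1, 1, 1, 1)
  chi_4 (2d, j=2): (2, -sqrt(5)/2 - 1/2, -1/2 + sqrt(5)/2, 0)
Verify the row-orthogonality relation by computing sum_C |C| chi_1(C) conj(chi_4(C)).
Sum = 0; so <chi_1, chi_4> = 0 (distinct irreducibles are orthogonal).

Compute term by term over conjugacy classes (|C| * chi_1(C) * conj(chi_4(C))):
  1*(1)*conj(2) + 2*(1)*conj(-sqrt(5)/2 - 1/2) + 2*(1)*conj(-1/2 + sqrt(5)/2) + 5*(1)*conj(0)
  = (2) + (-sqrt(5) - 1) + (-1 + sqrt(5)) + (0)
  = 0.
Dividing by |G| = 10 gives 0/10 = 0, matching the row-orthogonality relation <chi_1, chi_4> = [chi_1 = chi_4].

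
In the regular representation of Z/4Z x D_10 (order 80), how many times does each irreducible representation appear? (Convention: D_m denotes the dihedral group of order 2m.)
Each irreducible V_i of dimension d_i appears with multiplicity d_i, i.e. rho_reg = (direct sum over all irreducibles V_i) d_i V_i. The irreducible dimensions for Z/4Z x D_10 are 1, 1, 1, 1, 1, 1, 1, 1, 1, 1, 1, 1, 1, 1, 1, 1, 2, 2, 2, 2, 2, 2, 2, 2, 2, 2, 2, 2, 2, 2, 2, 2: 16 irreducibles of dimension 1, each with multiplicity 1; 16 irreducibles of dimension 2, each with multiplicity 2. Total dimension 16*1*1 + 16*2*2 = 80 = |G|.

Working: General theorem: in the regular representation of a finite group G, each irreducible appears with multiplicity equal to its dimension. Check: dim(rho_reg) = sum d_i^2 = 1 + 1 + 1 + 1 + 1 + 1 + 1 + 1 + 1 + 1 + 1 + 1 + 1 + 1 + 1 + 1 + 4 + 4 + 4 + 4 + 4 + 4 + 4 + 4 + 4 + 4 + 4 + 4 + 4 + 4 + 4 + 4 = 80 = |G|.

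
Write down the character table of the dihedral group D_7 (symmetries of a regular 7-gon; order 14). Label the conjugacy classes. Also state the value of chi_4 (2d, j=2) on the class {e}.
Conjugacy classes: {e} of size 1, {r^1, r^6} of size 2, {r^2, r^5} of size 2, {r^3, r^4} of size 2, {s, sr, ..., sr^6} of size 7.
Character table:
  irrep \ class              {e} (size 1)  {r^1, r^6} (size 2)  {r^2, r^5} (size 2)  {r^3, r^4} (size 2)  {s, sr, ..., sr^6} (size 7)
  chi_1 (triv)               1             1                    1                    1                    1                          
  chi_2 (sign: r->1, s->-1)  1             1                    1                    1                    -1                         
  chi_3 (2d, j=1)            2             2*cos(2*pi/7)        -2*cos(3*pi/7)       -2*cos(pi/7)         0                          
  chi_4 (2d, j=2)            2             -2*cos(3*pi/7)       -2*cos(pi/7)         2*cos(2*pi/7)        0                          
  chi_5 (2d, j=3)            2             -2*cos(pi/7)         2*cos(2*pi/7)        -2*cos(3*pi/7)       0                          

Spot check: chi_4 (2d, j=2) on {e} = 2.

D_7 has order 2*7 = 14 with 5 conjugacy classes, hence 5 irreducibles. Sum of squared dims 1 + 1 + 4 + 4 + 4 = 14 = |G|. Linear characters come from the abelianisation; the 2-dimensional irreps have character r^k -> 2*cos(2*pi*j*k/7), reflections -> 0.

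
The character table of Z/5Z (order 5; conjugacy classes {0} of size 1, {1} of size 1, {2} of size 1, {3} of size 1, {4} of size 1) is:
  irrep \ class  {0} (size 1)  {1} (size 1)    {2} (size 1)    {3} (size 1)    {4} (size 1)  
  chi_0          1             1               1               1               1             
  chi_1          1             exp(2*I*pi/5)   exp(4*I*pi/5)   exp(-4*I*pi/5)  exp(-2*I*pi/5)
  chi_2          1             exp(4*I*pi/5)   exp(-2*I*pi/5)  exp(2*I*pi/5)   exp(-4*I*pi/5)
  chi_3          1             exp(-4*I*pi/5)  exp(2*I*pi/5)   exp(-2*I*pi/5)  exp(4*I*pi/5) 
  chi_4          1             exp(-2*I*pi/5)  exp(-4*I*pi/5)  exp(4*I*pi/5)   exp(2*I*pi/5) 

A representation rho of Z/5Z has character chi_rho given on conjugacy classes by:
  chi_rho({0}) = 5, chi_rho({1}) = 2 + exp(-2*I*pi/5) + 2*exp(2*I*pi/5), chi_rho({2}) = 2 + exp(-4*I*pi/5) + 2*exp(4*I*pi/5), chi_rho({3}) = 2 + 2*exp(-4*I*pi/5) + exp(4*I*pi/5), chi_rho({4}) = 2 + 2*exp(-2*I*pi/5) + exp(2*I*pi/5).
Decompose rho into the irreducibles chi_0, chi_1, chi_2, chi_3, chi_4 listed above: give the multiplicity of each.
Multiplicities: chi_0: 2, chi_1: 2, chi_2: 0, chi_3: 0, chi_4: 1.

Use <chi_rho, chi> = (1/|G|) sum_C |C| * chi_rho(C) * conj(chi(C)) with |G| = 5 for each irreducible chi in the table:
  <chi_rho, chi_0> = (1/5)[1*(5)*conj(1) + 1*(2 + exp(-2*I*pi/5) + 2*exp(2*I*pi/5))*conj(1) + 1*(2 + exp(-4*I*pi/5) + 2*exp(4*I*pi/5))*conj(1) + 1*(2 + 2*exp(-4*I*pi/5) + exp(4*I*pi/5))*conj(1) + 1*(2 + 2*exp(-2*I*pi/5) + exp(2*I*pi/5))*conj(1)]
      = (1/5)[(5) + (2 + exp(-2*I*pi/5) + 2*exp(2*I*pi/5)) + (2 + exp(-4*I*pi/5) + 2*exp(4*I*pi/5)) + (2 + 2*exp(-4*I*pi/5) + exp(4*I*pi/5)) + (2 + 2*exp(-2*I*pi/5) + exp(2*I*pi/5))] = 10/5 = 2
  <chi_rho, chi_1> = (1/5)[1*(5)*conj(1) + 1*(2 + exp(-2*I*pi/5) + 2*exp(2*I*pi/5))*conj(exp(2*I*pi/5)) + 1*(2 + exp(-4*I*pi/5) + 2*exp(4*I*pi/5))*conj(exp(4*I*pi/5)) + 1*(2 + 2*exp(-4*I*pi/5) + exp(4*I*pi/5))*conj(exp(-4*I*pi/5)) + 1*(2 + 2*exp(-2*I*pi/5) + exp(2*I*pi/5))*conj(exp(-2*I*pi/5))]
      = (1/5)[(5) + (2 + 2*exp(-2*I*pi/5) + exp(-4*I*pi/5)) + (2 + 2*exp(-4*I*pi/5) + exp(2*I*pi/5)) + (2 + exp(-2*I*pi/5) + 2*exp(4*I*pi/5)) + (2 + exp(4*I*pi/5) + 2*exp(2*I*pi/5))] = 10/5 = 2
  <chi_rho, chi_2> = (1/5)[1*(5)*conj(1) + 1*(2 + exp(-2*I*pi/5) + 2*exp(2*I*pi/5))*conj(exp(4*I*pi/5)) + 1*(2 + exp(-4*I*pi/5) + 2*exp(4*I*pi/5))*conj(exp(-2*I*pi/5)) + 1*(2 + 2*exp(-4*I*pi/5) + exp(4*I*pi/5))*conj(exp(2*I*pi/5)) + 1*(2 + 2*exp(-2*I*pi/5) + exp(2*I*pi/5))*conj(exp(-4*I*pi/5))]
      = (1/5)[(5) + (2*exp(-2*I*pi/5) + 2*exp(-4*I*pi/5) + exp(4*I*pi/5)) + (2*exp(-4*I*pi/5) + exp(-2*I*pi/5) + 2*exp(2*I*pi/5)) + (2*exp(-2*I*pi/5) + exp(2*I*pi/5) + 2*exp(4*I*pi/5)) + (exp(-4*I*pi/5) + 2*exp(4*I*pi/5) + 2*exp(2*I*pi/5))] = 0/5 = 0
  <chi_rho, chi_3> = (1/5)[1*(5)*conj(1) + 1*(2 + exp(-2*I*pi/5) + 2*exp(2*I*pi/5))*conj(exp(-4*I*pi/5)) + 1*(2 + exp(-4*I*pi/5) + 2*exp(4*I*pi/5))*conj(exp(2*I*pi/5)) + 1*(2 + 2*exp(-4*I*pi/5) + exp(4*I*pi/5))*conj(exp(-2*I*pi/5)) + 1*(2 + 2*exp(-2*I*pi/5) + exp(2*I*pi/5))*conj(exp(4*I*pi/5))]
      = (1/5)[(5) + (2*exp(-4*I*pi/5) + exp(2*I*pi/5) + 2*exp(4*I*pi/5)) + (2*exp(-2*I*pi/5) + exp(4*I*pi/5) + 2*exp(2*I*pi/5)) + (2*exp(-2*I*pi/5) + exp(-4*I*pi/5) + 2*exp(2*I*pi/5)) + (2*exp(-4*I*pi/5) + exp(-2*I*pi/5) + 2*exp(4*I*pi/5))] = 0/5 = 0
  <chi_rho, chi_4> = (1/5)[1*(5)*conj(1) + 1*(2 + exp(-2*I*pi/5) + 2*exp(2*I*pi/5))*conj(exp(-2*I*pi/5)) + 1*(2 + exp(-4*I*pi/5) + 2*exp(4*I*pi/5))*conj(exp(-4*I*pi/5)) + 1*(2 + 2*exp(-4*I*pi/5) + exp(4*I*pi/5))*conj(exp(4*I*pi/5)) + 1*(2 + 2*exp(-2*I*pi/5) + exp(2*I*pi/5))*conj(exp(2*I*pi/5))]
      = (1/5)[(5) + (1 + 2*exp(4*I*pi/5) + 2*exp(2*I*pi/5)) + (1 + 2*exp(-2*I*pi/5) + 2*exp(4*I*pi/5)) + (1 + 2*exp(-4*I*pi/5) + 2*exp(2*I*pi/5)) + (1 + 2*exp(-2*I*pi/5) + 2*exp(-4*I*pi/5))] = 5/5 = 1
(Exp terms are combined using exp(i*s)*conj(exp(i*t)) = exp(i*(s-t)), and sums of them are collapsed using the identity that for every m > 1 the m distinct m-th roots of unity sum to 0, e.g. 1 + exp(2*I*pi/3) + exp(-2*I*pi/3) = 0.)
Dimension check: dim(rho) = sum (mult * dim) = 2*1 + 2*1 + 0*1 + 0*1 + 1*1 = 5 = chi_rho(e) = 5.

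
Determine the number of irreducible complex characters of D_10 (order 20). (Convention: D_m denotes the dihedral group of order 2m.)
8

Argument: The number of irreducible complex representations of a finite group equals its number of conjugacy classes. D_10 has 8 conjugacy classes (n/2 + 3 for n even), so D_10 (order 20) has exactly 8 irreducible complex representations.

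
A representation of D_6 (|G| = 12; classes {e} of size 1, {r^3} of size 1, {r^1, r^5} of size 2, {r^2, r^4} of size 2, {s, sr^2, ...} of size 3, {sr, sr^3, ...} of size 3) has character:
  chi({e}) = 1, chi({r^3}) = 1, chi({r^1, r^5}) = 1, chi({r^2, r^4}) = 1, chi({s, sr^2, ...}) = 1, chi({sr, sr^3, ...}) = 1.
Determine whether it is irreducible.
Irreducible: <chi, chi> = 1.

Why: <chi, chi> = (1/|G|) sum_C |C| * |chi(C)|^2 = (1/12)[1*|1|^2 + 1*|1|^2 + 2*|1|^2 + 2*|1|^2 + 3*|1|^2 + 3*|1|^2]
  = (1/12)[(1) + (1) + (2) + (2) + (3) + (3)] = 12/12 = 1.
A character is irreducible iff <chi, chi> = 1, so this representation is irreducible.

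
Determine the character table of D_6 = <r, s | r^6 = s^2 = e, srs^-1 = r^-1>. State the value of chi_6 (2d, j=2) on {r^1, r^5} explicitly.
Conjugacy classes: {e} of size 1, {r^3} of size 1, {r^1, r^5} of size 2, {r^2, r^4} of size 2, {s, sr^2, ...} of size 3, {sr, sr^3, ...} of size 3.
Character table:
  irrep \ class              {e} (size 1)  {r^3} (size 1)  {r^1, r^5} (size 2)  {r^2, r^4} (size 2)  {s, sr^2, ...} (size 3)  {sr, sr^3, ...} (size 3)
  chi_1 (triv)               1             1               1                    1                    1                        1                       
  chi_2 (sign: r->1, s->-1)  1             1               1                    1                    -1                       -1                      
  chi_3 (r->-1, s->1)        1             -1              -1                   1                    1                        -1                      
  chi_4 (r->-1, s->-1)       1             -1              -1                   1                    -1                       1                       
  chi_5 (2d, j=1)            2             -2              1                    -1                   0                        0                       
  chi_6 (2d, j=2)            2             2               -1                   -1                   0                        0                       

Spot check: chi_6 (2d, j=2) on {r^1, r^5} = -1.

Working: D_6 has order 2*6 = 12 with 6 conjugacy classes, hence 6 irreducibles. Sum of squared dims 1 + 1 + 1 + 1 + 4 + 4 = 12 = |G|. Linear characters come from the abelianisation; the 2-dimensional irreps have character r^k -> 2*cos(2*pi*j*k/6), reflections -> 0.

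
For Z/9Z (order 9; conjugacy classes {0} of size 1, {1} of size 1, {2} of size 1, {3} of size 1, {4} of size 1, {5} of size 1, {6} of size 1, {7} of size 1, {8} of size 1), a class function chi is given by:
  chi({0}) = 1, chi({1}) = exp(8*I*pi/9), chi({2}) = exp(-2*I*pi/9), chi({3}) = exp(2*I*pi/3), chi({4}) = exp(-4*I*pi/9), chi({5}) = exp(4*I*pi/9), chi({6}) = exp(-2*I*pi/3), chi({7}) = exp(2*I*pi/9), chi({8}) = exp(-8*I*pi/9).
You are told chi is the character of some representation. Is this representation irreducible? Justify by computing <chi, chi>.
Irreducible: <chi, chi> = 1.

Argument: <chi, chi> = (1/|G|) sum_C |C| * |chi(C)|^2 = (1/9)[1*|1|^2 + 1*|exp(8*I*pi/9)|^2 + 1*|exp(-2*I*pi/9)|^2 + 1*|exp(2*I*pi/3)|^2 + 1*|exp(-4*I*pi/9)|^2 + 1*|exp(4*I*pi/9)|^2 + 1*|exp(-2*I*pi/3)|^2 + 1*|exp(2*I*pi/9)|^2 + 1*|exp(-8*I*pi/9)|^2]
  = (1/9)[(1) + (1) + (1) + (1) + (1) + (1) + (1) + (1) + (1)] = 9/9 = 1.
(Exp terms are combined using exp(i*s)*conj(exp(i*t)) = exp(i*(s-t)), and sums of them are collapsed using the identity that for every m > 1 the m distinct m-th roots of unity sum to 0, e.g. 1 + exp(2*I*pi/3) + exp(-2*I*pi/3) = 0.)
A character is irreducible iff <chi, chi> = 1, so this representation is irreducible.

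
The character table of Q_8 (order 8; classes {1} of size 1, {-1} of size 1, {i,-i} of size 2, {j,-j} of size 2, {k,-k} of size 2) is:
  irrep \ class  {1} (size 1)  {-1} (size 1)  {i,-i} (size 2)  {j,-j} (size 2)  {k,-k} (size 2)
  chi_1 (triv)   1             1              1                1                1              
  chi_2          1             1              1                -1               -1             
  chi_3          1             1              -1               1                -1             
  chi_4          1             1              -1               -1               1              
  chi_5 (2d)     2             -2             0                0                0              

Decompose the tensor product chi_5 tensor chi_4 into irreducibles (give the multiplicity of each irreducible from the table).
chi_5 tensor chi_4 = chi_5 (all other irreducibles have multiplicity 0).

Explanation: The character of a tensor product is the pointwise product (chi_5 * chi_4)(C) = chi_5(C) * chi_4(C):
  {1}: (2)*(1), {-1}: (-2)*(1), {i,-i}: (0)*(-1), {j,-j}: (0)*(-1), {k,-k}: (0)*(1)
so (chi_5 * chi_4) takes values
  {1} -> 2, {-1} -> -2, {i,-i} -> 0, {j,-j} -> 0, {k,-k} -> 0.
Now take the inner product of this character with each irreducible chi from the table, <chi_5*chi_4, chi> = (1/8) sum_C |C| (chi_5*chi_4)(C) conj(chi(C)):
  <chi_5*chi_4, chi_1> = (1/8)[1*(2)*conj(1) + 1*(-2)*conj(1) + 2*(0)*conj(1) + 2*(0)*conj(1) + 2*(0)*conj(1)]
      = (1/8)[(2) + (-2) + (0) + (0) + (0)] = 0/8 = 0
  <chi_5*chi_4, chi_2> = (1/8)[1*(2)*conj(1) + 1*(-2)*conj(1) + 2*(0)*conj(1) + 2*(0)*conj(-1) + 2*(0)*conj(-1)]
      = (1/8)[(2) + (-2) + (0) + (0) + (0)] = 0/8 = 0
  <chi_5*chi_4, chi_3> = (1/8)[1*(2)*conj(1) + 1*(-2)*conj(1) + 2*(0)*conj(-1) + 2*(0)*conj(1) + 2*(0)*conj(-1)]
      = (1/8)[(2) + (-2) + (0) + (0) + (0)] = 0/8 = 0
  <chi_5*chi_4, chi_4> = (1/8)[1*(2)*conj(1) + 1*(-2)*conj(1) + 2*(0)*conj(-1) + 2*(0)*conj(-1) + 2*(0)*conj(1)]
      = (1/8)[(2) + (-2) + (0) + (0) + (0)] = 0/8 = 0
  <chi_5*chi_4, chi_5> = (1/8)[1*(2)*conj(2) + 1*(-2)*conj(-2) + 2*(0)*conj(0) + 2*(0)*conj(0) + 2*(0)*conj(0)]
      = (1/8)[(4) + (4) + (0) + (0) + (0)] = 8/8 = 1
Hence the multiplicities are chi_5: 1. Dimension check: dim(chi_5)*dim(chi_4) = 2*1 = 2 and sum (mult * dim) = 1*2 = 2.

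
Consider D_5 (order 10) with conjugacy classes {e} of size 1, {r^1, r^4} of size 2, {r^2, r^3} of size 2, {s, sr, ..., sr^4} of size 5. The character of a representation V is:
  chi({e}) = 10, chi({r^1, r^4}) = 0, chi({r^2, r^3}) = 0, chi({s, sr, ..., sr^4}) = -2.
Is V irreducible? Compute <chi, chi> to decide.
Not irreducible (reducible): <chi, chi> = 12 > 1.

Reasoning: <chi, chi> = (1/|G|) sum_C |C| * |chi(C)|^2 = (1/10)[1*|10|^2 + 2*|0|^2 + 2*|0|^2 + 5*|-2|^2]
  = (1/10)[(100) + (0) + (0) + (20)] = 120/10 = 12.
A character is irreducible iff <chi, chi> = 1, so this representation is reducible.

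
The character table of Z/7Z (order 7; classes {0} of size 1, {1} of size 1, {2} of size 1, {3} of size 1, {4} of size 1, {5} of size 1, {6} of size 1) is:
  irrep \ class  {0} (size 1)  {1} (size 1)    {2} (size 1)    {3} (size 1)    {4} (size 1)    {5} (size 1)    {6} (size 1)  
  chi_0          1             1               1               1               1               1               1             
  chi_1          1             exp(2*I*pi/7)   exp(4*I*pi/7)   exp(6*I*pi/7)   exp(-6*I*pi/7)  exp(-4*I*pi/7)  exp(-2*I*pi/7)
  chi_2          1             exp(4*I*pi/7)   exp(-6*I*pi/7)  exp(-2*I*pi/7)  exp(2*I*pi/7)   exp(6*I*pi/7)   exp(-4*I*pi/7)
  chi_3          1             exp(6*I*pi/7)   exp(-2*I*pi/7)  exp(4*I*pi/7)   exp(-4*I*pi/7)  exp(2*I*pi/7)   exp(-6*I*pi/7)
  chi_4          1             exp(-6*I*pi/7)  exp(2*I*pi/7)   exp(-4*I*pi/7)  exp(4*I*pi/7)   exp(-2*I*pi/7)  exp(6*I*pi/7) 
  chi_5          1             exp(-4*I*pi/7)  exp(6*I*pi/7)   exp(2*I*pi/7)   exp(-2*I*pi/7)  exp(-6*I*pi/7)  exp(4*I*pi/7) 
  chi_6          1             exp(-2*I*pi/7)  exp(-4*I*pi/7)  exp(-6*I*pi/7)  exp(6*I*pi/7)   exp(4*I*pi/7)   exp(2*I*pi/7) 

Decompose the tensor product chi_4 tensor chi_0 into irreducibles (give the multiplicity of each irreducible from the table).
chi_4 tensor chi_0 = chi_4 (all other irreducibles have multiplicity 0).

Explanation: The character of a tensor product is the pointwise product (chi_4 * chi_0)(C) = chi_4(C) * chi_0(C):
  {0}: (1)*(1), {1}: (exp(-6*I*pi/7))*(1), {2}: (exp(2*I*pi/7))*(1), {3}: (exp(-4*I*pi/7))*(1), {4}: (exp(4*I*pi/7))*(1), {5}: (exp(-2*I*pi/7))*(1), {6}: (exp(6*I*pi/7))*(1)
so (chi_4 * chi_0) takes values
  {0} -> 1, {1} -> exp(-6*I*pi/7), {2} -> exp(2*I*pi/7), {3} -> exp(-4*I*pi/7), {4} -> exp(4*I*pi/7), {5} -> exp(-2*I*pi/7), {6} -> exp(6*I*pi/7).
Now take the inner product of this character with each irreducible chi from the table, <chi_4*chi_0, chi> = (1/7) sum_C |C| (chi_4*chi_0)(C) conj(chi(C)):
  <chi_4*chi_0, chi_0> = (1/7)[1*(1)*conj(1) + 1*(exp(-6*I*pi/7))*conj(1) + 1*(exp(2*I*pi/7))*conj(1) + 1*(exp(-4*I*pi/7))*conj(1) + 1*(exp(4*I*pi/7))*conj(1) + 1*(exp(-2*I*pi/7))*conj(1) + 1*(exp(6*I*pi/7))*conj(1)]
      = (1/7)[(1) + (exp(-6*I*pi/7)) + (exp(2*I*pi/7)) + (exp(-4*I*pi/7)) + (exp(4*I*pi/7)) + (exp(-2*I*pi/7)) + (exp(6*I*pi/7))] = 0/7 = 0
  <chi_4*chi_0, chi_1> = (1/7)[1*(1)*conj(1) + 1*(exp(-6*I*pi/7))*conj(exp(2*I*pi/7)) + 1*(exp(2*I*pi/7))*conj(exp(4*I*pi/7)) + 1*(exp(-4*I*pi/7))*conj(exp(6*I*pi/7)) + 1*(exp(4*I*pi/7))*conj(exp(-6*I*pi/7)) + 1*(exp(-2*I*pi/7))*conj(exp(-4*I*pi/7)) + 1*(exp(6*I*pi/7))*conj(exp(-2*I*pi/7))]
      = (1/7)[(1) + (exp(6*I*pi/7)) + (exp(-2*I*pi/7)) + (exp(4*I*pi/7)) + (exp(-4*I*pi/7)) + (exp(2*I*pi/7)) + (exp(-6*I*pi/7))] = 0/7 = 0
  <chi_4*chi_0, chi_2> = (1/7)[1*(1)*conj(1) + 1*(exp(-6*I*pi/7))*conj(exp(4*I*pi/7)) + 1*(exp(2*I*pi/7))*conj(exp(-6*I*pi/7)) + 1*(exp(-4*I*pi/7))*conj(exp(-2*I*pi/7)) + 1*(exp(4*I*pi/7))*conj(exp(2*I*pi/7)) + 1*(exp(-2*I*pi/7))*conj(exp(6*I*pi/7)) + 1*(exp(6*I*pi/7))*conj(exp(-4*I*pi/7))]
      = (1/7)[(1) + (exp(4*I*pi/7)) + (exp(-6*I*pi/7)) + (exp(-2*I*pi/7)) + (exp(2*I*pi/7)) + (exp(6*I*pi/7)) + (exp(-4*I*pi/7))] = 0/7 = 0
  <chi_4*chi_0, chi_3> = (1/7)[1*(1)*conj(1) + 1*(exp(-6*I*pi/7))*conj(exp(6*I*pi/7)) + 1*(exp(2*I*pi/7))*conj(exp(-2*I*pi/7)) + 1*(exp(-4*I*pi/7))*conj(exp(4*I*pi/7)) + 1*(exp(4*I*pi/7))*conj(exp(-4*I*pi/7)) + 1*(exp(-2*I*pi/7))*conj(exp(2*I*pi/7)) + 1*(exp(6*I*pi/7))*conj(exp(-6*I*pi/7))]
      = (1/7)[(1) + (exp(2*I*pi/7)) + (exp(4*I*pi/7)) + (exp(6*I*pi/7)) + (exp(-6*I*pi/7)) + (exp(-4*I*pi/7)) + (exp(-2*I*pi/7))] = 0/7 = 0
  <chi_4*chi_0, chi_4> = (1/7)[1*(1)*conj(1) + 1*(exp(-6*I*pi/7))*conj(exp(-6*I*pi/7)) + 1*(exp(2*I*pi/7))*conj(exp(2*I*pi/7)) + 1*(exp(-4*I*pi/7))*conj(exp(-4*I*pi/7)) + 1*(exp(4*I*pi/7))*conj(exp(4*I*pi/7)) + 1*(exp(-2*I*pi/7))*conj(exp(-2*I*pi/7)) + 1*(exp(6*I*pi/7))*conj(exp(6*I*pi/7))]
      = (1/7)[(1) + (1) + (1) + (1) + (1) + (1) + (1)] = 7/7 = 1
  <chi_4*chi_0, chi_5> = (1/7)[1*(1)*conj(1) + 1*(exp(-6*I*pi/7))*conj(exp(-4*I*pi/7)) + 1*(exp(2*I*pi/7))*conj(exp(6*I*pi/7)) + 1*(exp(-4*I*pi/7))*conj(exp(2*I*pi/7)) + 1*(exp(4*I*pi/7))*conj(exp(-2*I*pi/7)) + 1*(exp(-2*I*pi/7))*conj(exp(-6*I*pi/7)) + 1*(exp(6*I*pi/7))*conj(exp(4*I*pi/7))]
      = (1/7)[(1) + (exp(-2*I*pi/7)) + (exp(-4*I*pi/7)) + (exp(-6*I*pi/7)) + (exp(6*I*pi/7)) + (exp(4*I*pi/7)) + (exp(2*I*pi/7))] = 0/7 = 0
  <chi_4*chi_0, chi_6> = (1/7)[1*(1)*conj(1) + 1*(exp(-6*I*pi/7))*conj(exp(-2*I*pi/7)) + 1*(exp(2*I*pi/7))*conj(exp(-4*I*pi/7)) + 1*(exp(-4*I*pi/7))*conj(exp(-6*I*pi/7)) + 1*(exp(4*I*pi/7))*conj(exp(6*I*pi/7)) + 1*(exp(-2*I*pi/7))*conj(exp(4*I*pi/7)) + 1*(exp(6*I*pi/7))*conj(exp(2*I*pi/7))]
      = (1/7)[(1) + (exp(-4*I*pi/7)) + (exp(6*I*pi/7)) + (exp(2*I*pi/7)) + (exp(-2*I*pi/7)) + (exp(-6*I*pi/7)) + (exp(4*I*pi/7))] = 0/7 = 0
(Exp terms are combined using exp(i*s)*conj(exp(i*t)) = exp(i*(s-t)), and sums of them are collapsed using the identity that for every m > 1 the m distinct m-th roots of unity sum to 0, e.g. 1 + exp(2*I*pi/3) + exp(-2*I*pi/3) = 0.)
Hence the multiplicities are chi_4: 1. Dimension check: dim(chi_4)*dim(chi_0) = 1*1 = 1 and sum (mult * dim) = 1*1 = 1.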